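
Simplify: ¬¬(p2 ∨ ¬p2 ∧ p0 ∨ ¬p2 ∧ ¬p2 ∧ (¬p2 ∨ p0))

¬¬(p2 ∨ ¬p2 ∧ p0 ∨ ¬p2 ∧ ¬p2 ∧ (¬p2 ∨ p0))
= ¬¬(p2 ∨ ¬p2 ∧ p0 ∨ ¬p2 ∧ ¬p2)
= ¬¬(p2 ∨ ¬p2 ∧ p0 ∨ ¬p2)
= ¬¬(p2 ∨ ¬p2)
= p2 ∨ ¬p2
= True

True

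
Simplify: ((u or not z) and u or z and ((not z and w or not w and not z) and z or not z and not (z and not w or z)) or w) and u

((u or not z) and u or z and ((not z and w or not w and not z) and z or not z and not (z and not w or z)) or w) and u
= ((u or not z) and u or z and ((not z and w or not w and not z) and z or not z and not z) or w) and u
= ((u or not z) and u or z and (not z and z or not z and not z) or w) and u
= ((u or not z) and u or z and not z or w) and u
= (u or z and not z or w) and u
= (u or w) and u
= u

u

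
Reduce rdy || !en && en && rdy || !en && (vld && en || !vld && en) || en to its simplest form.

rdy || !en && en && rdy || !en && (vld && en || !vld && en) || en
= rdy || !en && en && rdy || !en && en || en
= rdy || !en && en || en
= rdy || en

rdy || en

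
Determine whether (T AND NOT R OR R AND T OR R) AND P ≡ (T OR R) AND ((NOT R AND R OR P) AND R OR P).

E1: (T AND NOT R OR R AND T OR R) AND P
    = (T OR R) AND P   — distribution
E2: (T OR R) AND ((NOT R AND R OR P) AND R OR P)
    = (T OR R) AND (P AND R OR P)   — complement / identity
    = (T OR R) AND P   — absorption
Both reduce to (T OR R) AND P, so they are equivalent.

Yes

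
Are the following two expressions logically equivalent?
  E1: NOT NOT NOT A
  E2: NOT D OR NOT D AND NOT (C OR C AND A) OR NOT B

No

E1: NOT NOT NOT A
    = NOT A   (double negation)
E2: NOT D OR NOT D AND NOT (C OR C AND A) OR NOT B
    = NOT D OR NOT D AND NOT C OR NOT B   (absorption)
    = NOT D OR NOT B   (absorption)
These differ: at A=1, B=0, C=0, D=0, E1 = 0 but E2 = 1.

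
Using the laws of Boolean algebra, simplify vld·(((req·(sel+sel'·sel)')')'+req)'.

vld·req'

vld·(((req·(sel+sel'·sel)')')'+req)'
= vld·(((req·sel')')'+req)'
= vld·(req·sel'+req)'
= vld·req'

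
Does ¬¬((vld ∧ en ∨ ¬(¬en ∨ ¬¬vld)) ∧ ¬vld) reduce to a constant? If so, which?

no

¬¬((vld ∧ en ∨ ¬(¬en ∨ ¬¬vld)) ∧ ¬vld)
= ¬¬((vld ∧ en ∨ en ∧ ¬vld) ∧ ¬vld)   (De Morgan)
= ¬¬(en ∧ ¬vld)   (distribution)
= en ∧ ¬vld   (double negation)
This depends on en, vld, so it is not a constant.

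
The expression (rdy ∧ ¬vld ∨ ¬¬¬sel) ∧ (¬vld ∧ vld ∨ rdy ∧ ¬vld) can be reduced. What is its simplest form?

rdy ∧ ¬vld

(rdy ∧ ¬vld ∨ ¬¬¬sel) ∧ (¬vld ∧ vld ∨ rdy ∧ ¬vld)
= (rdy ∧ ¬vld ∨ ¬sel) ∧ (¬vld ∧ vld ∨ rdy ∧ ¬vld)   (double negation)
= (rdy ∧ ¬vld ∨ ¬sel) ∧ rdy ∧ ¬vld   (complement / identity)
= rdy ∧ ¬vld   (absorption)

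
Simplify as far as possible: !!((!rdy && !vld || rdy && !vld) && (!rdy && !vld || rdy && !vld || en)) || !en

!!((!rdy && !vld || rdy && !vld) && (!rdy && !vld || rdy && !vld || en)) || !en
= !!(!rdy && !vld || rdy && !vld) || !en   [absorption]
= !rdy && !vld || rdy && !vld || !en   [double negation]
= !vld || !en   [distribution]

!vld || !en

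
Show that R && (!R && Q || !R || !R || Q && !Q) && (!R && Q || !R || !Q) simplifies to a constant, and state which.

false

R && (!R && Q || !R || !R || Q && !Q) && (!R && Q || !R || !Q)
= R && (!R && Q || !R || !R) && (!R && Q || !R || !Q)   (complement / identity)
= R && (!R && Q || !R || !R && !Q)   (distribution)
= R && (!R || !R && !Q)   (absorption)
= R && !R   (absorption)
= false   (complement)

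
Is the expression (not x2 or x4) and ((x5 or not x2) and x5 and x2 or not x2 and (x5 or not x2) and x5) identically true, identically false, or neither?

(not x2 or x4) and ((x5 or not x2) and x5 and x2 or not x2 and (x5 or not x2) and x5)
= (not x2 or x4) and (x5 or not x2) and x5 and (x2 or not x2)   [distribution]
= (not x2 or x4) and x5 and (x2 or not x2)   [absorption]
= (not x2 or x4) and x5   [complement / identity]
This depends on x2, x4, x5, so it is not a constant.

neither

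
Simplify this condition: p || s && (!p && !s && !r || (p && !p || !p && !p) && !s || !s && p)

p || s && (!p && !s && !r || (p && !p || !p && !p) && !s || !s && p)
= p || s && (!p && !s && !r || !p && !s || !s && p)
= p || s && (!p && !s || !s && p)
= p || s && !s
= p

p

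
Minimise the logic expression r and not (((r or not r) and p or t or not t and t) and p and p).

r and not (((r or not r) and p or t or not t and t) and p and p)
= r and not (((r or not r) and p or t) and p and p)   (complement / identity)
= r and not ((p or t) and p and p)   (complement / identity)
= r and not (p and p)   (absorption)
= r and not p   (idempotence)

r and not p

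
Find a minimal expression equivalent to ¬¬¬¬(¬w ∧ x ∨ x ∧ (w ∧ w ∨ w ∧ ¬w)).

x

¬¬¬¬(¬w ∧ x ∨ x ∧ (w ∧ w ∨ w ∧ ¬w))
= ¬¬¬¬(¬w ∧ x ∨ x ∧ w)
= ¬¬¬¬x
= ¬¬x
= x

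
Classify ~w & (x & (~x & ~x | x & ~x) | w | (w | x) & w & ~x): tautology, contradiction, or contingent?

~w & (x & (~x & ~x | x & ~x) | w | (w | x) & w & ~x)
= ~w & (x & ~x | w | (w | x) & w & ~x)   [distribution]
= ~w & (w | (w | x) & w & ~x)   [complement / identity]
= ~w & (w | w & ~x)   [absorption]
= ~w & w   [absorption]
= 0   [complement]

contradiction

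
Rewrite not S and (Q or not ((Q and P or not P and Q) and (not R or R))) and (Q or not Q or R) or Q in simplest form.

not S and (Q or not ((Q and P or not P and Q) and (not R or R))) and (Q or not Q or R) or Q
= not S and (Q or not (Q and (not R or R))) and (Q or not Q or R) or Q   (distribution)
= not S and (Q or not Q) and (Q or not Q or R) or Q   (complement / identity)
= not S and (Q or not Q) or Q   (absorption)
= not S or Q   (complement / identity)

not S or Q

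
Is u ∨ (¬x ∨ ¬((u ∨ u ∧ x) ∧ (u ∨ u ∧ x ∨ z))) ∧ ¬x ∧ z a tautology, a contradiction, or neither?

u ∨ (¬x ∨ ¬((u ∨ u ∧ x) ∧ (u ∨ u ∧ x ∨ z))) ∧ ¬x ∧ z
= u ∨ (¬x ∨ ¬(u ∨ u ∧ x)) ∧ ¬x ∧ z   [absorption]
= u ∨ (¬x ∨ ¬u) ∧ ¬x ∧ z   [absorption]
= u ∨ ¬x ∧ z   [absorption]
This depends on u, x, z, so it is not a constant.

neither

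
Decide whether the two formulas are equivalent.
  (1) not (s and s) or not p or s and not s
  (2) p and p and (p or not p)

E1: not (s and s) or not p or s and not s
    = not (s and s) or not p   — complement / identity
    = not s or not p   — idempotence
E2: p and p and (p or not p)
    = p and (p or not p)   — idempotence
    = p   — complement / identity
These differ: at p=0, s=1, E1 = 1 but E2 = 0.

No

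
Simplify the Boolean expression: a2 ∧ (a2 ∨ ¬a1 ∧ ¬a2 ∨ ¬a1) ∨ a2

a2

a2 ∧ (a2 ∨ ¬a1 ∧ ¬a2 ∨ ¬a1) ∨ a2
= a2 ∧ (a2 ∨ ¬a1) ∨ a2   — absorption
= a2 ∨ a2   — absorption
= a2   — idempotence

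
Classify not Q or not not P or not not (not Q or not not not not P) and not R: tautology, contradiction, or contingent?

contingent

not Q or not not P or not not (not Q or not not not not P) and not R
= not Q or not not P or not not (not Q or not not P) and not R   (double negation)
= not Q or not not P or (not Q or not not P) and not R   (double negation)
= not Q or not not P   (absorption)
= not Q or P   (double negation)
This depends on P, Q, so it is not a constant.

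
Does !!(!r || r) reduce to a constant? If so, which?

!!(!r || r)
= !r || r   [double negation]
= true   [complement]

yes, True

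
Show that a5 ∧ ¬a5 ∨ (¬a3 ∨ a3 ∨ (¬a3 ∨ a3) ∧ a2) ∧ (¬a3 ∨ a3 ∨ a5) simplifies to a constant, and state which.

True

a5 ∧ ¬a5 ∨ (¬a3 ∨ a3 ∨ (¬a3 ∨ a3) ∧ a2) ∧ (¬a3 ∨ a3 ∨ a5)
= a5 ∧ ¬a5 ∨ (¬a3 ∨ a3) ∧ (¬a3 ∨ a3 ∨ a5)   — absorption
= (¬a3 ∨ a3) ∧ (¬a3 ∨ a3 ∨ a5)   — complement / identity
= ¬a3 ∨ a3   — absorption
= True   — complement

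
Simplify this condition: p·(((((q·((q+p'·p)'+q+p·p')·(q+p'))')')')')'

p·(((((q·((q+p'·p)'+q+p·p')·(q+p'))')')')')'
= p·(((q·((q+p'·p)'+q+p·p')·(q+p'))')')'   — double negation
= p·(q·((q+p'·p)'+q+p·p')·(q+p'))'   — double negation
= p·(q·(q'+q+p·p')·(q+p'))'   — complement / identity
= p·(q·(q'+q)·(q+p'))'   — complement / identity
= p·(q·(q+p'))'   — complement / identity
= p·q'   — absorption

p·q'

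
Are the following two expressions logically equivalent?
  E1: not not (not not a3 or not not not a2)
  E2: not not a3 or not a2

Yes

E1: not not (not not a3 or not not not a2)
    = not (not a3 and not not a2)   (De Morgan)
    = a3 or not a2   (De Morgan)
E2: not not a3 or not a2
    = a3 or not a2   (double negation)
Both reduce to a3 or not a2, so they are equivalent.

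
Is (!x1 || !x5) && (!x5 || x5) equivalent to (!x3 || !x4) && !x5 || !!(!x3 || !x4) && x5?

No

E1: (!x1 || !x5) && (!x5 || x5)
    = !x1 || !x5   [complement / identity]
E2: (!x3 || !x4) && !x5 || !!(!x3 || !x4) && x5
    = (!x3 || !x4) && !x5 || (!x3 || !x4) && x5   [double negation]
    = !x3 || !x4   [distribution]
These differ: at x1=1, x3=1, x4=0, x5=1, E1 = 0 but E2 = 1.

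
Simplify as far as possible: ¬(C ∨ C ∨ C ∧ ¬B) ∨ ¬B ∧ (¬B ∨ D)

¬C ∨ ¬B

¬(C ∨ C ∨ C ∧ ¬B) ∨ ¬B ∧ (¬B ∨ D)
= ¬(C ∨ C ∧ ¬B) ∨ ¬B ∧ (¬B ∨ D)
= ¬C ∨ ¬B ∧ (¬B ∨ D)
= ¬C ∨ ¬B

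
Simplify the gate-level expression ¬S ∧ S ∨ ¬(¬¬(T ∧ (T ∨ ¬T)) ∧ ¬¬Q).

¬T ∨ ¬Q

¬S ∧ S ∨ ¬(¬¬(T ∧ (T ∨ ¬T)) ∧ ¬¬Q)
= ¬S ∧ S ∨ ¬(¬¬T ∧ ¬¬Q)
= ¬S ∧ S ∨ ¬T ∨ ¬Q
= ¬T ∨ ¬Q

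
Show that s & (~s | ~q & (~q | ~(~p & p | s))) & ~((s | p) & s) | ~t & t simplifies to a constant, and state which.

s & (~s | ~q & (~q | ~(~p & p | s))) & ~((s | p) & s) | ~t & t
= s & (~s | ~q & (~q | ~s)) & ~((s | p) & s) | ~t & t   [complement / identity]
= s & (~s | ~q & (~q | ~s)) & ~s | ~t & t   [absorption]
= s & (~s | ~q) & ~s | ~t & t   [absorption]
= s & ~s | ~t & t   [absorption]
= ~t & t   [complement / identity]
= 0   [complement]

0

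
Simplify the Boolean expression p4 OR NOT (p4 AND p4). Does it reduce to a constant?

p4 OR NOT (p4 AND p4)
= p4 OR NOT p4   (idempotence)
= TRUE   (complement)

TRUE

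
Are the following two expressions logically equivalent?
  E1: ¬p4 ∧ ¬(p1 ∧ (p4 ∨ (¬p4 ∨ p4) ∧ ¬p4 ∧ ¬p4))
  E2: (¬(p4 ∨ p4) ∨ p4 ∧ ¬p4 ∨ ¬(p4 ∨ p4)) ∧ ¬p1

E1: ¬p4 ∧ ¬(p1 ∧ (p4 ∨ (¬p4 ∨ p4) ∧ ¬p4 ∧ ¬p4))
    = ¬p4 ∧ ¬(p1 ∧ (p4 ∨ ¬p4 ∧ ¬p4))   — complement / identity
    = ¬p4 ∧ ¬(p1 ∧ (p4 ∨ ¬p4))   — idempotence
    = ¬p4 ∧ ¬p1   — complement / identity
E2: (¬(p4 ∨ p4) ∨ p4 ∧ ¬p4 ∨ ¬(p4 ∨ p4)) ∧ ¬p1
    = (¬(p4 ∨ p4) ∨ ¬(p4 ∨ p4)) ∧ ¬p1   — complement / identity
    = ¬(p4 ∨ p4) ∧ ¬p1   — idempotence
    = ¬p4 ∧ ¬p1   — idempotence
Both reduce to ¬p4 ∧ ¬p1, so they are equivalent.

Yes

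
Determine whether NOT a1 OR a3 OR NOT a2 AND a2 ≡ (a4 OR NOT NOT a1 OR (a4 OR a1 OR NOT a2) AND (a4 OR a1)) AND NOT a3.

E1: NOT a1 OR a3 OR NOT a2 AND a2
    = NOT a1 OR a3   — complement / identity
E2: (a4 OR NOT NOT a1 OR (a4 OR a1 OR NOT a2) AND (a4 OR a1)) AND NOT a3
    = (a4 OR NOT NOT a1 OR a4 OR a1) AND NOT a3   — absorption
    = (a4 OR a1 OR a4 OR a1) AND NOT a3   — double negation
    = (a4 OR a1) AND NOT a3   — idempotence
These differ: at a1=0, a2=1, a3=1, a4=0, E1 = 1 but E2 = 0.

No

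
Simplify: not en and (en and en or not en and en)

not en and (en and en or not en and en)
= not en and en   (distribution)
= False   (complement)

False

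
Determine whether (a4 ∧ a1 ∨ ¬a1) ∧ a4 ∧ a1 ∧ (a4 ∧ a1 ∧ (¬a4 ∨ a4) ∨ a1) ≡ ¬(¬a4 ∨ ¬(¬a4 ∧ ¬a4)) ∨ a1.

E1: (a4 ∧ a1 ∨ ¬a1) ∧ a4 ∧ a1 ∧ (a4 ∧ a1 ∧ (¬a4 ∨ a4) ∨ a1)
    = a4 ∧ a1 ∧ (a4 ∧ a1 ∧ (¬a4 ∨ a4) ∨ a1)
    = a4 ∧ a1 ∧ (a4 ∧ a1 ∨ a1)
    = a4 ∧ a1
E2: ¬(¬a4 ∨ ¬(¬a4 ∧ ¬a4)) ∨ a1
    = ¬(¬a4 ∨ ¬¬a4) ∨ a1
    = a4 ∧ ¬a4 ∨ a1
    = a1
These differ: at a1=1, a4=0, E1 = 0 but E2 = 1.

No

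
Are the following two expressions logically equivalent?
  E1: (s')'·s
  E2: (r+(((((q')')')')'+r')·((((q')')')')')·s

No

E1: (s')'·s
    = s·s   — double negation
    = s   — idempotence
E2: (r+(((((q')')')')'+r')·((((q')')')')')·s
    = (r+((((q')')')')')·s   — absorption
    = (r+((q')')')·s   — double negation
    = (r+q')·s   — double negation
These differ: at q=1, r=0, s=1, E1 = 1 but E2 = 0.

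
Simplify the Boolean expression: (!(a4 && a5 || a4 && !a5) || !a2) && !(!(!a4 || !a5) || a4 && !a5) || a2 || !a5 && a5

!a4 || a2

(!(a4 && a5 || a4 && !a5) || !a2) && !(!(!a4 || !a5) || a4 && !a5) || a2 || !a5 && a5
= (!(a4 && a5 || a4 && !a5) || !a2) && !(a4 && a5 || a4 && !a5) || a2 || !a5 && a5   (De Morgan)
= !(a4 && a5 || a4 && !a5) || a2 || !a5 && a5   (absorption)
= !a4 || a2 || !a5 && a5   (distribution)
= !a4 || a2   (complement / identity)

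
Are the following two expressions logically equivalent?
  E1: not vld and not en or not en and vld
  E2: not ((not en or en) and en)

E1: not vld and not en or not en and vld
    = not en   (distribution)
E2: not ((not en or en) and en)
    = not en   (complement / identity)
Both reduce to not en, so they are equivalent.

Yes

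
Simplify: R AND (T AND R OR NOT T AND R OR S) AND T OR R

R

R AND (T AND R OR NOT T AND R OR S) AND T OR R
= R AND (R OR S) AND T OR R   — distribution
= R AND T OR R   — absorption
= R   — absorption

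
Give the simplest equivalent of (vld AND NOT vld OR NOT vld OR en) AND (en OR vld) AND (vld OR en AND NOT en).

en AND vld

(vld AND NOT vld OR NOT vld OR en) AND (en OR vld) AND (vld OR en AND NOT en)
= (en OR (vld AND NOT vld OR NOT vld) AND vld) AND (vld OR en AND NOT en)   — distribution
= (en OR NOT vld AND vld) AND (vld OR en AND NOT en)   — complement / identity
= en AND (vld OR en AND NOT en)   — complement / identity
= en AND vld   — complement / identity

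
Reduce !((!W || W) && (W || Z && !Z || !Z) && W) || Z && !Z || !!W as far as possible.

!((!W || W) && (W || Z && !Z || !Z) && W) || Z && !Z || !!W
= !((!W || W) && (W || !Z) && W) || Z && !Z || !!W   (complement / identity)
= !((W || !Z) && W) || Z && !Z || !!W   (complement / identity)
= !((W || !Z) && W) || !!W   (complement / identity)
= !((W || !Z) && W) || W   (double negation)
= !W || W   (absorption)
= true   (complement)

true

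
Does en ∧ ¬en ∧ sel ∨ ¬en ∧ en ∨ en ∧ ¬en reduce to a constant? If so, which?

en ∧ ¬en ∧ sel ∨ ¬en ∧ en ∨ en ∧ ¬en
= en ∧ ¬en ∧ sel ∨ en ∧ ¬en   — complement / identity
= en ∧ ¬en   — absorption
= False   — complement

yes, False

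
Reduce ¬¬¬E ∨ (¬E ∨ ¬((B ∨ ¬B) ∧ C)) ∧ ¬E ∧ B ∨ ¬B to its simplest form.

¬¬¬E ∨ (¬E ∨ ¬((B ∨ ¬B) ∧ C)) ∧ ¬E ∧ B ∨ ¬B
= ¬¬¬E ∨ (¬E ∨ ¬C) ∧ ¬E ∧ B ∨ ¬B   (complement / identity)
= ¬E ∨ (¬E ∨ ¬C) ∧ ¬E ∧ B ∨ ¬B   (double negation)
= ¬E ∨ ¬E ∧ B ∨ ¬B   (absorption)
= ¬E ∨ ¬B   (absorption)

¬E ∨ ¬B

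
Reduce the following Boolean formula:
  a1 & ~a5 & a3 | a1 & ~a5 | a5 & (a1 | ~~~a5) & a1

a1

a1 & ~a5 & a3 | a1 & ~a5 | a5 & (a1 | ~~~a5) & a1
= a1 & ~a5 | a5 & (a1 | ~~~a5) & a1   [absorption]
= a1 & ~a5 | a5 & (a1 | ~a5) & a1   [double negation]
= a1 & ~a5 | a5 & a1   [absorption]
= a1   [distribution]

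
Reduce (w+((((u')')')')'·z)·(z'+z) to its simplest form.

(w+((((u')')')')'·z)·(z'+z)
= (w+((u')')'·z)·(z'+z)
= w+((u')')'·z
= w+u'·z

w+u'·z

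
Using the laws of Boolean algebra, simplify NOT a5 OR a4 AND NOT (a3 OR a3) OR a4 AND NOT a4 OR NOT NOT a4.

NOT a5 OR a4 AND NOT (a3 OR a3) OR a4 AND NOT a4 OR NOT NOT a4
= NOT a5 OR a4 AND NOT (a3 OR a3) OR NOT NOT a4   (complement / identity)
= NOT a5 OR a4 AND NOT a3 OR NOT NOT a4   (idempotence)
= NOT a5 OR a4 AND NOT a3 OR a4   (double negation)
= NOT a5 OR a4   (absorption)

NOT a5 OR a4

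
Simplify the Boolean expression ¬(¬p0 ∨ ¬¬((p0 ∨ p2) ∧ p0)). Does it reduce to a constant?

¬(¬p0 ∨ ¬¬((p0 ∨ p2) ∧ p0))
= ¬(¬p0 ∨ ¬¬p0)   (absorption)
= p0 ∧ ¬p0   (De Morgan)
= False   (complement)

False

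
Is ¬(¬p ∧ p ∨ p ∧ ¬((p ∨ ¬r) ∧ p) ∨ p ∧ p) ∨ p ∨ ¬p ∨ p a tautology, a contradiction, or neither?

¬(¬p ∧ p ∨ p ∧ ¬((p ∨ ¬r) ∧ p) ∨ p ∧ p) ∨ p ∨ ¬p ∨ p
= ¬(¬p ∧ p ∨ p ∧ ¬p ∨ p ∧ p) ∨ p ∨ ¬p ∨ p   — absorption
= ¬(¬p ∧ p ∨ p) ∨ p ∨ ¬p ∨ p   — distribution
= ¬p ∨ p ∨ ¬p ∨ p   — complement / identity
= ¬p ∨ p   — idempotence
= True   — complement

tautology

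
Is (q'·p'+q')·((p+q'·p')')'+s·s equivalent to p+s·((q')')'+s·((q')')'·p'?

E1: (q'·p'+q')·((p+q'·p')')'+s·s
    = (q'·p'+q')·(p+q'·p')+s·s   [double negation]
    = (q'·p'+q')·(p+q'·p')+s   [idempotence]
    = q'·p+q'·p'+s   [distribution]
    = q'+s   [distribution]
E2: p+s·((q')')'+s·((q')')'·p'
    = p+s·((q')')'   [absorption]
    = p+s·q'   [double negation]
These differ: at p=0, q=1, s=1, E1 = 1 but E2 = 0.

No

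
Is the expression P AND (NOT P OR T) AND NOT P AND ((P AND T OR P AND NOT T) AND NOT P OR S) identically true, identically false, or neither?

P AND (NOT P OR T) AND NOT P AND ((P AND T OR P AND NOT T) AND NOT P OR S)
= P AND NOT P AND ((P AND T OR P AND NOT T) AND NOT P OR S)
= P AND NOT P AND (P AND NOT P OR S)
= P AND NOT P
= FALSE

identically false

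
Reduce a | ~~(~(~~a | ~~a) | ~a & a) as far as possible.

1

a | ~~(~(~~a | ~~a) | ~a & a)
= a | ~~(~a & ~a | ~a & a)   (De Morgan)
= a | ~~~a   (distribution)
= a | ~a   (double negation)
= 1   (complement)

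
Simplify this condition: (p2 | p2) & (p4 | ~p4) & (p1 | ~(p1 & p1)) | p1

(p2 | p2) & (p4 | ~p4) & (p1 | ~(p1 & p1)) | p1
= (p2 | p2) & (p4 | ~p4) & (p1 | ~p1) | p1   — idempotence
= (p2 | p2) & (p1 | ~p1) | p1   — complement / identity
= p2 | p2 | p1   — complement / identity
= p2 | p1   — idempotence

p2 | p1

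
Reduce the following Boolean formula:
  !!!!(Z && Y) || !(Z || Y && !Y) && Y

Y

!!!!(Z && Y) || !(Z || Y && !Y) && Y
= !!(Z && Y) || !(Z || Y && !Y) && Y
= !!(Z && Y) || !Z && Y
= Z && Y || !Z && Y
= Y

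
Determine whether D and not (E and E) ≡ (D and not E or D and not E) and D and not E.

Yes

E1: D and not (E and E)
    = D and not E   (idempotence)
E2: (D and not E or D and not E) and D and not E
    = D and not E and D and not E   (idempotence)
    = D and not E   (idempotence)
Both reduce to D and not E, so they are equivalent.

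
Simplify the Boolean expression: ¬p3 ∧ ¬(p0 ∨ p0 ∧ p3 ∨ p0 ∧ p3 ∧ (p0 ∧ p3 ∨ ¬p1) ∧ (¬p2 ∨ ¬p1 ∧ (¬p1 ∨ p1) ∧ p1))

¬p3 ∧ ¬p0

¬p3 ∧ ¬(p0 ∨ p0 ∧ p3 ∨ p0 ∧ p3 ∧ (p0 ∧ p3 ∨ ¬p1) ∧ (¬p2 ∨ ¬p1 ∧ (¬p1 ∨ p1) ∧ p1))
= ¬p3 ∧ ¬(p0 ∨ p0 ∧ p3 ∨ p0 ∧ p3 ∧ (p0 ∧ p3 ∨ ¬p1) ∧ (¬p2 ∨ ¬p1 ∧ p1))   (complement / identity)
= ¬p3 ∧ ¬(p0 ∨ p0 ∧ p3 ∨ p0 ∧ p3 ∧ (¬p2 ∨ ¬p1 ∧ p1))   (absorption)
= ¬p3 ∧ ¬(p0 ∨ p0 ∧ p3 ∨ p0 ∧ p3 ∧ ¬p2)   (complement / identity)
= ¬p3 ∧ ¬(p0 ∨ p0 ∧ p3)   (absorption)
= ¬p3 ∧ ¬p0   (absorption)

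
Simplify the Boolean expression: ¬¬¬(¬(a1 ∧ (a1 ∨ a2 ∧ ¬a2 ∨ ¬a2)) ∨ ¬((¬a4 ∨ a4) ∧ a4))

¬¬¬(¬(a1 ∧ (a1 ∨ a2 ∧ ¬a2 ∨ ¬a2)) ∨ ¬((¬a4 ∨ a4) ∧ a4))
= ¬¬(a1 ∧ (a1 ∨ a2 ∧ ¬a2 ∨ ¬a2) ∧ (¬a4 ∨ a4) ∧ a4)
= ¬¬(a1 ∧ (a1 ∨ ¬a2) ∧ (¬a4 ∨ a4) ∧ a4)
= a1 ∧ (a1 ∨ ¬a2) ∧ (¬a4 ∨ a4) ∧ a4
= a1 ∧ (a1 ∨ ¬a2) ∧ a4
= a1 ∧ a4

a1 ∧ a4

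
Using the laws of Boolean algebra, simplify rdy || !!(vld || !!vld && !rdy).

rdy || vld

rdy || !!(vld || !!vld && !rdy)
= rdy || !!(vld || vld && !rdy)   (double negation)
= rdy || vld || vld && !rdy   (double negation)
= rdy || vld   (absorption)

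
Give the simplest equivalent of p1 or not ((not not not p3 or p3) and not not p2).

p1 or not p2

p1 or not ((not not not p3 or p3) and not not p2)
= p1 or not ((not p3 or p3) and not not p2)   (double negation)
= p1 or not not not p2   (complement / identity)
= p1 or not p2   (double negation)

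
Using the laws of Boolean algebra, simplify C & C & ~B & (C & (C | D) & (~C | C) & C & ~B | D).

C & C & ~B & (C & (C | D) & (~C | C) & C & ~B | D)
= C & C & ~B & (C & (~C | C) & C & ~B | D)   [absorption]
= C & C & ~B & (C & C & ~B | D)   [complement / identity]
= C & C & ~B   [absorption]
= C & ~B   [idempotence]

C & ~B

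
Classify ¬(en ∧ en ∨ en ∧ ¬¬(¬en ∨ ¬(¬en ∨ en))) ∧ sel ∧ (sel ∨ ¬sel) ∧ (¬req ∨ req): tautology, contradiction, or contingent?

¬(en ∧ en ∨ en ∧ ¬¬(¬en ∨ ¬(¬en ∨ en))) ∧ sel ∧ (sel ∨ ¬sel) ∧ (¬req ∨ req)
= ¬(en ∧ en ∨ en ∧ ¬(en ∧ (¬en ∨ en))) ∧ sel ∧ (sel ∨ ¬sel) ∧ (¬req ∨ req)
= ¬(en ∧ en ∨ en ∧ ¬(en ∧ (¬en ∨ en))) ∧ sel ∧ (sel ∨ ¬sel)
= ¬(en ∧ en ∨ en ∧ ¬en) ∧ sel ∧ (sel ∨ ¬sel)
= ¬en ∧ sel ∧ (sel ∨ ¬sel)
= ¬en ∧ sel
This depends on en, sel, so it is not a constant.

contingent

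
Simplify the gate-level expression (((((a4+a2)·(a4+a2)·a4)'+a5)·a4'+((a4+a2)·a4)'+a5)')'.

a4'+a5

(((((a4+a2)·(a4+a2)·a4)'+a5)·a4'+((a4+a2)·a4)'+a5)')'
= (((((a4+a2)·a4)'+a5)·a4'+((a4+a2)·a4)'+a5)')'   [absorption]
= ((((a4+a2)·a4)'+a5)')'   [absorption]
= ((a4+a2)·a4)'+a5   [double negation]
= a4'+a5   [absorption]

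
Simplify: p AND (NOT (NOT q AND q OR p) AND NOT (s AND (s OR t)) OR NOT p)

p AND (NOT (NOT q AND q OR p) AND NOT (s AND (s OR t)) OR NOT p)
= p AND (NOT (NOT q AND q OR p) AND NOT s OR NOT p)
= p AND (NOT p AND NOT s OR NOT p)
= p AND NOT p
= FALSE

FALSE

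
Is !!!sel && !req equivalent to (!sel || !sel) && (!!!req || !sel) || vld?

No

E1: !!!sel && !req
    = !sel && !req   — double negation
E2: (!sel || !sel) && (!!!req || !sel) || vld
    = !sel && !!!req || !sel || vld   — distribution
    = !sel && !req || !sel || vld   — double negation
    = !sel || vld   — absorption
These differ: at req=1, sel=0, vld=1, E1 = 0 but E2 = 1.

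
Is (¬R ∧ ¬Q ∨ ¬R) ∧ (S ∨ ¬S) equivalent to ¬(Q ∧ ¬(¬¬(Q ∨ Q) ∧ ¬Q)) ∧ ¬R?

No

E1: (¬R ∧ ¬Q ∨ ¬R) ∧ (S ∨ ¬S)
    = ¬R ∧ (S ∨ ¬S)   (absorption)
    = ¬R   (complement / identity)
E2: ¬(Q ∧ ¬(¬¬(Q ∨ Q) ∧ ¬Q)) ∧ ¬R
    = ¬(Q ∧ (¬(Q ∨ Q) ∨ Q)) ∧ ¬R   (De Morgan)
    = ¬(Q ∧ (¬Q ∨ Q)) ∧ ¬R   (idempotence)
    = ¬Q ∧ ¬R   (complement / identity)
These differ: at Q=1, R=0, S=0, E1 = 1 but E2 = 0.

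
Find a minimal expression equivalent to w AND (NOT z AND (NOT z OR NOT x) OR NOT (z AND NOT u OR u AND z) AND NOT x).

w AND NOT z

w AND (NOT z AND (NOT z OR NOT x) OR NOT (z AND NOT u OR u AND z) AND NOT x)
= w AND (NOT z AND (NOT z OR NOT x) OR NOT z AND NOT x)   (distribution)
= w AND (NOT z OR NOT z AND NOT x)   (absorption)
= w AND NOT z   (absorption)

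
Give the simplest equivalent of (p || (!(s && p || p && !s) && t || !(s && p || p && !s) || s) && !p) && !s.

(p || (!(s && p || p && !s) && t || !(s && p || p && !s) || s) && !p) && !s
= (p || (!(s && p || p && !s) || s) && !p) && !s   — absorption
= (p || (!p || s) && !p) && !s   — distribution
= (p || !p) && !s   — absorption
= !s   — complement / identity

!s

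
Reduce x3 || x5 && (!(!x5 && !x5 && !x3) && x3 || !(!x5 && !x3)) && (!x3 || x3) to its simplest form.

x3 || x5 && (!(!x5 && !x5 && !x3) && x3 || !(!x5 && !x3)) && (!x3 || x3)
= x3 || x5 && (!(!x5 && !x3) && x3 || !(!x5 && !x3)) && (!x3 || x3)
= x3 || x5 && !(!x5 && !x3) && (!x3 || x3)
= x3 || x5 && (x5 || x3) && (!x3 || x3)
= x3 || x5 && (x5 || x3)
= x3 || x5

x3 || x5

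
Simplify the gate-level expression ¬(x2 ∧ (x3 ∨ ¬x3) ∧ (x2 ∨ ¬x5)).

¬(x2 ∧ (x3 ∨ ¬x3) ∧ (x2 ∨ ¬x5))
= ¬(x2 ∧ (x2 ∨ ¬x5))   (complement / identity)
= ¬x2   (absorption)

¬x2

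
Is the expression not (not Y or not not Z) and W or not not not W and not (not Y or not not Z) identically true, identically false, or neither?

not (not Y or not not Z) and W or not not not W and not (not Y or not not Z)
= not (not Y or not not Z) and W or not W and not (not Y or not not Z)   (double negation)
= not (not Y or not not Z)   (distribution)
= Y and not Z   (De Morgan)
This depends on Y, Z, so it is not a constant.

neither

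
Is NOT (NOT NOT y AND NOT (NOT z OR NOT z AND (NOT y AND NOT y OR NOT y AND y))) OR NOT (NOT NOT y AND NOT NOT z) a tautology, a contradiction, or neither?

NOT (NOT NOT y AND NOT (NOT z OR NOT z AND (NOT y AND NOT y OR NOT y AND y))) OR NOT (NOT NOT y AND NOT NOT z)
= NOT (NOT NOT y AND NOT (NOT z OR NOT z AND NOT y)) OR NOT (NOT NOT y AND NOT NOT z)   [distribution]
= NOT (NOT NOT y AND NOT NOT z) OR NOT (NOT NOT y AND NOT NOT z)   [absorption]
= NOT (NOT NOT y AND NOT NOT z)   [idempotence]
= NOT y OR NOT z   [De Morgan]
This depends on y, z, so it is not a constant.

neither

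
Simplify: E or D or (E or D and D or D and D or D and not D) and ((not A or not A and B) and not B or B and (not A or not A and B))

E or D

E or D or (E or D and D or D and D or D and not D) and ((not A or not A and B) and not B or B and (not A or not A and B))
= E or D or (E or D and D or D and D or D and not D) and (not A or not A and B)   — distribution
= E or D or (E or D and D or D and not D) and (not A or not A and B)   — idempotence
= E or D or (E or D and D or D and not D) and not A   — absorption
= E or D or (E or D) and not A   — distribution
= E or D   — absorption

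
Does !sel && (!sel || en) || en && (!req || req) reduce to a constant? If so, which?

no

!sel && (!sel || en) || en && (!req || req)
= !sel || en && (!req || req)
= !sel || en
This depends on en, sel, so it is not a constant.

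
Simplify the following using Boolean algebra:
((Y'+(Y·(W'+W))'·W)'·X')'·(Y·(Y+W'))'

Y'

((Y'+(Y·(W'+W))'·W)'·X')'·(Y·(Y+W'))'
= ((Y'+(Y·(W'+W))'·W)'·X')'·Y'   — absorption
= ((Y'+Y'·W)'·X')'·Y'   — complement / identity
= ((Y')'·X')'·Y'   — absorption
= (Y'+X)·Y'   — De Morgan
= Y'   — absorption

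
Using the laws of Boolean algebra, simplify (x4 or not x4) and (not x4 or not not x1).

not x4 or x1

(x4 or not x4) and (not x4 or not not x1)
= not x4 or not not x1   [complement / identity]
= not x4 or x1   [double negation]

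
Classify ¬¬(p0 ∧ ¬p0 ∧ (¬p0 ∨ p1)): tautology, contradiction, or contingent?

contradiction

¬¬(p0 ∧ ¬p0 ∧ (¬p0 ∨ p1))
= p0 ∧ ¬p0 ∧ (¬p0 ∨ p1)   [double negation]
= p0 ∧ ¬p0   [absorption]
= False   [complement]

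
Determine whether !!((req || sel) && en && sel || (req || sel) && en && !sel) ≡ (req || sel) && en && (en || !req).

E1: !!((req || sel) && en && sel || (req || sel) && en && !sel)
    = !!((req || sel) && en)   [distribution]
    = (req || sel) && en   [double negation]
E2: (req || sel) && en && (en || !req)
    = (req || sel) && en   [absorption]
Both reduce to (req || sel) && en, so they are equivalent.

Yes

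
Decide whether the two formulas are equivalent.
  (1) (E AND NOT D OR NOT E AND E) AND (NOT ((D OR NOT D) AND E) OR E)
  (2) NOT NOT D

E1: (E AND NOT D OR NOT E AND E) AND (NOT ((D OR NOT D) AND E) OR E)
    = (E AND NOT D OR NOT E AND E) AND (NOT E OR E)   (complement / identity)
    = E AND NOT D AND (NOT E OR E)   (complement / identity)
    = E AND NOT D   (complement / identity)
E2: NOT NOT D
    = D   (double negation)
These differ: at D=1, E=1, E1 = 0 but E2 = 1.

No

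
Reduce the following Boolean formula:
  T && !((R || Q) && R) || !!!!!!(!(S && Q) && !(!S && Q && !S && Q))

T && !((R || Q) && R) || !!!!!!(!(S && Q) && !(!S && Q && !S && Q))
= T && !R || !!!!!!(!(S && Q) && !(!S && Q && !S && Q))   — absorption
= T && !R || !!!!(!(S && Q) && !(!S && Q && !S && Q))   — double negation
= T && !R || !!!!(!(S && Q) && !(!S && Q))   — idempotence
= T && !R || !!(!(S && Q) && !(!S && Q))   — double negation
= T && !R || !(S && Q || !S && Q)   — De Morgan
= T && !R || !Q   — distribution

T && !R || !Q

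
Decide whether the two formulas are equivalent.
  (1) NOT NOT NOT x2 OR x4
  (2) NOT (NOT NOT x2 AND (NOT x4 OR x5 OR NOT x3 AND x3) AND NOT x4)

Yes

E1: NOT NOT NOT x2 OR x4
    = NOT x2 OR x4   — double negation
E2: NOT (NOT NOT x2 AND (NOT x4 OR x5 OR NOT x3 AND x3) AND NOT x4)
    = NOT (NOT NOT x2 AND (NOT x4 OR x5) AND NOT x4)   — complement / identity
    = NOT (NOT NOT x2 AND NOT x4)   — absorption
    = NOT x2 OR x4   — De Morgan
Both reduce to NOT x2 OR x4, so they are equivalent.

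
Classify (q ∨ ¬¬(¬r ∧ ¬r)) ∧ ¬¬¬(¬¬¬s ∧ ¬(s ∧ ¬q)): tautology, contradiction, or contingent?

contingent

(q ∨ ¬¬(¬r ∧ ¬r)) ∧ ¬¬¬(¬¬¬s ∧ ¬(s ∧ ¬q))
= (q ∨ ¬¬(¬r ∧ ¬r)) ∧ ¬¬(¬¬s ∨ s ∧ ¬q)   — De Morgan
= (q ∨ ¬¬(¬r ∧ ¬r)) ∧ ¬¬(s ∨ s ∧ ¬q)   — double negation
= (q ∨ ¬¬(¬r ∧ ¬r)) ∧ ¬¬s   — absorption
= (q ∨ ¬¬¬r) ∧ ¬¬s   — idempotence
= (q ∨ ¬¬¬r) ∧ s   — double negation
= (q ∨ ¬r) ∧ s   — double negation
This depends on q, r, s, so it is not a constant.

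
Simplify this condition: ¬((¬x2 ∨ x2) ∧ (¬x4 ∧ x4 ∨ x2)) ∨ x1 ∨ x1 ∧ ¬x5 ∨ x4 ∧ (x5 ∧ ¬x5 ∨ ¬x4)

¬((¬x2 ∨ x2) ∧ (¬x4 ∧ x4 ∨ x2)) ∨ x1 ∨ x1 ∧ ¬x5 ∨ x4 ∧ (x5 ∧ ¬x5 ∨ ¬x4)
= ¬((¬x2 ∨ x2) ∧ (¬x4 ∧ x4 ∨ x2)) ∨ x1 ∨ x1 ∧ ¬x5 ∨ x4 ∧ ¬x4   (complement / identity)
= ¬((¬x2 ∨ x2) ∧ x2) ∨ x1 ∨ x1 ∧ ¬x5 ∨ x4 ∧ ¬x4   (complement / identity)
= ¬((¬x2 ∨ x2) ∧ x2) ∨ x1 ∨ x4 ∧ ¬x4   (absorption)
= ¬((¬x2 ∨ x2) ∧ x2) ∨ x1   (complement / identity)
= ¬x2 ∨ x1   (complement / identity)

¬x2 ∨ x1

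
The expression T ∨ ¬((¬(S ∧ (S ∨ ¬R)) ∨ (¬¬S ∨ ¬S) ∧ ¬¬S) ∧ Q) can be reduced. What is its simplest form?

T ∨ ¬((¬(S ∧ (S ∨ ¬R)) ∨ (¬¬S ∨ ¬S) ∧ ¬¬S) ∧ Q)
= T ∨ ¬((¬S ∨ (¬¬S ∨ ¬S) ∧ ¬¬S) ∧ Q)
= T ∨ ¬((¬S ∨ (S ∨ ¬S) ∧ ¬¬S) ∧ Q)
= T ∨ ¬((¬S ∨ (S ∨ ¬S) ∧ S) ∧ Q)
= T ∨ ¬((¬S ∨ S) ∧ Q)
= T ∨ ¬Q

T ∨ ¬Q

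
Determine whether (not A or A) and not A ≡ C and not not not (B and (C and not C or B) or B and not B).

E1: (not A or A) and not A
    = not A   [complement / identity]
E2: C and not not not (B and (C and not C or B) or B and not B)
    = C and not (B and (C and not C or B) or B and not B)   [double negation]
    = C and not (B and B or B and not B)   [complement / identity]
    = C and not B   [distribution]
These differ: at A=0, B=0, C=0, E1 = 1 but E2 = 0.

No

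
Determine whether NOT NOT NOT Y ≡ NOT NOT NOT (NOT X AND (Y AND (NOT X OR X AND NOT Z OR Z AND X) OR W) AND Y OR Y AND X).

Yes

E1: NOT NOT NOT Y
    = NOT Y   — double negation
E2: NOT NOT NOT (NOT X AND (Y AND (NOT X OR X AND NOT Z OR Z AND X) OR W) AND Y OR Y AND X)
    = NOT NOT NOT (NOT X AND (Y AND (NOT X OR X) OR W) AND Y OR Y AND X)   — distribution
    = NOT NOT NOT (NOT X AND (Y OR W) AND Y OR Y AND X)   — complement / identity
    = NOT NOT NOT (NOT X AND Y OR Y AND X)   — absorption
    = NOT NOT NOT Y   — distribution
    = NOT Y   — double negation
Both reduce to NOT Y, so they are equivalent.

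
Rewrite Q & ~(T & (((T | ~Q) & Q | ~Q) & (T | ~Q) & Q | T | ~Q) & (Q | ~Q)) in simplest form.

Q & ~(T & (((T | ~Q) & Q | ~Q) & (T | ~Q) & Q | T | ~Q) & (Q | ~Q))
= Q & ~(T & ((T | ~Q) & Q | T | ~Q) & (Q | ~Q))
= Q & ~(T & (T | ~Q) & (Q | ~Q))
= Q & ~(T & (T | ~Q))
= Q & ~T

Q & ~T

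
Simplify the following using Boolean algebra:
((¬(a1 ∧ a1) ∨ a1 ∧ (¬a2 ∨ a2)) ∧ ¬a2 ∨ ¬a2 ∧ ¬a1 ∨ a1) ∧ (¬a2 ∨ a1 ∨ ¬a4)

¬a2 ∨ a1

((¬(a1 ∧ a1) ∨ a1 ∧ (¬a2 ∨ a2)) ∧ ¬a2 ∨ ¬a2 ∧ ¬a1 ∨ a1) ∧ (¬a2 ∨ a1 ∨ ¬a4)
= ((¬(a1 ∧ a1) ∨ a1) ∧ ¬a2 ∨ ¬a2 ∧ ¬a1 ∨ a1) ∧ (¬a2 ∨ a1 ∨ ¬a4)   [complement / identity]
= ((¬a1 ∨ a1) ∧ ¬a2 ∨ ¬a2 ∧ ¬a1 ∨ a1) ∧ (¬a2 ∨ a1 ∨ ¬a4)   [idempotence]
= (¬a2 ∨ ¬a2 ∧ ¬a1 ∨ a1) ∧ (¬a2 ∨ a1 ∨ ¬a4)   [complement / identity]
= (¬a2 ∨ a1) ∧ (¬a2 ∨ a1 ∨ ¬a4)   [absorption]
= ¬a2 ∨ a1   [absorption]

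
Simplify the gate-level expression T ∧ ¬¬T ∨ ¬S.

T ∨ ¬S

T ∧ ¬¬T ∨ ¬S
= T ∧ T ∨ ¬S   — double negation
= T ∨ ¬S   — idempotence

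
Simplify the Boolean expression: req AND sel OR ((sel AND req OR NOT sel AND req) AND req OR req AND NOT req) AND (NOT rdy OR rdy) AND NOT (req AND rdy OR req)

req AND sel OR ((sel AND req OR NOT sel AND req) AND req OR req AND NOT req) AND (NOT rdy OR rdy) AND NOT (req AND rdy OR req)
= req AND sel OR (req AND req OR req AND NOT req) AND (NOT rdy OR rdy) AND NOT (req AND rdy OR req)   (distribution)
= req AND sel OR (req AND req OR req AND NOT req) AND NOT (req AND rdy OR req)   (complement / identity)
= req AND sel OR req AND NOT (req AND rdy OR req)   (distribution)
= req AND sel OR req AND NOT req   (absorption)
= req AND sel   (complement / identity)

req AND sel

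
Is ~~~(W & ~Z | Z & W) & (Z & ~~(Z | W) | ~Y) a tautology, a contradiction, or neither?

neither

~~~(W & ~Z | Z & W) & (Z & ~~(Z | W) | ~Y)
= ~~~(W & ~Z | Z & W) & (Z & (Z | W) | ~Y)   — double negation
= ~~~W & (Z & (Z | W) | ~Y)   — distribution
= ~~~W & (Z | ~Y)   — absorption
= ~W & (Z | ~Y)   — double negation
This depends on W, Y, Z, so it is not a constant.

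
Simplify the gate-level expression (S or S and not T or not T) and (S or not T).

(S or S and not T or not T) and (S or not T)
= (S or not T) and (S or not T)   — absorption
= S or not T   — idempotence

S or not T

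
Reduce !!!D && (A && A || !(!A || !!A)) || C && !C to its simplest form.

!!!D && (A && A || !(!A || !!A)) || C && !C
= !!!D && (A && A || !(!A || !!A))   — complement / identity
= !D && (A && A || !(!A || !!A))   — double negation
= !D && (A && A || A && !A)   — De Morgan
= !D && A   — distribution

!D && A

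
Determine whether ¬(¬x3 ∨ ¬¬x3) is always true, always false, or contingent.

always false

¬(¬x3 ∨ ¬¬x3)
= x3 ∧ ¬x3   (De Morgan)
= False   (complement)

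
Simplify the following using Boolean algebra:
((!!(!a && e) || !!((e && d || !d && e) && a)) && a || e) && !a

e && !a

((!!(!a && e) || !!((e && d || !d && e) && a)) && a || e) && !a
= ((!!(!a && e) || !!(e && a)) && a || e) && !a   (distribution)
= ((!a && e || !!(e && a)) && a || e) && !a   (double negation)
= ((!a && e || e && a) && a || e) && !a   (double negation)
= (e && a || e) && !a   (distribution)
= e && !a   (absorption)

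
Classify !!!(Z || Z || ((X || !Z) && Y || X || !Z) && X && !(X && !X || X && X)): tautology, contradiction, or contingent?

!!!(Z || Z || ((X || !Z) && Y || X || !Z) && X && !(X && !X || X && X))
= !!!(Z || Z || (X || !Z) && X && !(X && !X || X && X))   — absorption
= !(Z || Z || (X || !Z) && X && !(X && !X || X && X))   — double negation
= !(Z || Z || (X || !Z) && X && !X)   — distribution
= !(Z || (X || !Z) && X && !X)   — idempotence
= !(Z || X && !X)   — absorption
= !Z   — complement / identity
This depends on Z, so it is not a constant.

contingent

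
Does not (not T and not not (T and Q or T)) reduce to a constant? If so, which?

yes, True

not (not T and not not (T and Q or T))
= not (not T and not not T)   [absorption]
= T or not T   [De Morgan]
= True   [complement]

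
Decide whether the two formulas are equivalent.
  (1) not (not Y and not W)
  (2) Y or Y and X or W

Yes

E1: not (not Y and not W)
    = Y or W   — De Morgan
E2: Y or Y and X or W
    = Y or W   — absorption
Both reduce to Y or W, so they are equivalent.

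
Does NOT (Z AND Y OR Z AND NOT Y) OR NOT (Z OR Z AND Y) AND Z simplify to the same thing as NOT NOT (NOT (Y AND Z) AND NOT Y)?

E1: NOT (Z AND Y OR Z AND NOT Y) OR NOT (Z OR Z AND Y) AND Z
    = NOT Z OR NOT (Z OR Z AND Y) AND Z   — distribution
    = NOT Z OR NOT Z AND Z   — absorption
    = NOT Z   — complement / identity
E2: NOT NOT (NOT (Y AND Z) AND NOT Y)
    = NOT (Y AND Z OR Y)   — De Morgan
    = NOT Y   — absorption
These differ: at Y=0, Z=1, E1 = 0 but E2 = 1.

No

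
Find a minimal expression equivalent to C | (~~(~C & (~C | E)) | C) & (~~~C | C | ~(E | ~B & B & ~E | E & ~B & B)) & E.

C | (~~(~C & (~C | E)) | C) & (~~~C | C | ~(E | ~B & B & ~E | E & ~B & B)) & E
= C | (~~(~C & (~C | E)) | C) & (~~~C | C | ~(E | ~B & B)) & E   (distribution)
= C | (~~(~C & (~C | E)) | C) & (~~~C | C | ~E) & E   (complement / identity)
= C | (~~~C | C) & (~~~C | C | ~E) & E   (absorption)
= C | (~~~C | C) & E   (absorption)
= C | (~C | C) & E   (double negation)
= C | E   (complement / identity)

C | E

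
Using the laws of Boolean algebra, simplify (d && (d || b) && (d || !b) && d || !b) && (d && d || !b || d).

d || !b

(d && (d || b) && (d || !b) && d || !b) && (d && d || !b || d)
= (d && (d || !b) && d || !b) && (d && d || !b || d)   [absorption]
= (d && d || !b) && (d && d || !b || d)   [absorption]
= d && d || !b   [absorption]
= d || !b   [idempotence]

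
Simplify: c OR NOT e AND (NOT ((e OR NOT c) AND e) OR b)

c OR NOT e AND (NOT ((e OR NOT c) AND e) OR b)
= c OR NOT e AND (NOT e OR b)
= c OR NOT e

c OR NOT e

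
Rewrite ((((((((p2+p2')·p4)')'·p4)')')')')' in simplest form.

p4'

((((((((p2+p2')·p4)')'·p4)')')')')'
= ((((((p2+p2')·p4)')'·p4)')')'   (double negation)
= ((((p4')'·p4)')')'   (complement / identity)
= (((p4·p4)')')'   (double negation)
= (p4·p4)'   (double negation)
= p4'   (idempotence)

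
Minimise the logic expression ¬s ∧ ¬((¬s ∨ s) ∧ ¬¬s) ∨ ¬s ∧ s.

¬s

¬s ∧ ¬((¬s ∨ s) ∧ ¬¬s) ∨ ¬s ∧ s
= ¬s ∧ ¬((¬s ∨ s) ∧ s) ∨ ¬s ∧ s   [double negation]
= ¬s ∧ ¬s ∨ ¬s ∧ s   [complement / identity]
= ¬s   [distribution]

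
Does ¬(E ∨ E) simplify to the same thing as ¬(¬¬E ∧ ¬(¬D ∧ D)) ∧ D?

E1: ¬(E ∨ E)
    = ¬E   — idempotence
E2: ¬(¬¬E ∧ ¬(¬D ∧ D)) ∧ D
    = (¬E ∨ ¬D ∧ D) ∧ D   — De Morgan
    = ¬E ∧ D   — complement / identity
These differ: at D=0, E=0, E1 = 1 but E2 = 0.

No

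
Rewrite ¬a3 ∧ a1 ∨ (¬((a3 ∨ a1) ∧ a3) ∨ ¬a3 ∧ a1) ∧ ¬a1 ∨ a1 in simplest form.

¬a3 ∨ a1

¬a3 ∧ a1 ∨ (¬((a3 ∨ a1) ∧ a3) ∨ ¬a3 ∧ a1) ∧ ¬a1 ∨ a1
= ¬a3 ∧ a1 ∨ (¬a3 ∨ ¬a3 ∧ a1) ∧ ¬a1 ∨ a1   — absorption
= ¬a3 ∧ a1 ∨ ¬a3 ∧ ¬a1 ∨ a1   — absorption
= ¬a3 ∨ a1   — distribution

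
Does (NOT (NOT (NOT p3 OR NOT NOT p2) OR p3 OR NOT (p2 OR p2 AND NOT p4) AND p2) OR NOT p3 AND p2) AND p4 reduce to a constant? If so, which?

(NOT (NOT (NOT p3 OR NOT NOT p2) OR p3 OR NOT (p2 OR p2 AND NOT p4) AND p2) OR NOT p3 AND p2) AND p4
= (NOT (NOT (NOT p3 OR NOT NOT p2) OR p3 OR NOT p2 AND p2) OR NOT p3 AND p2) AND p4
= (NOT (NOT (NOT p3 OR NOT NOT p2) OR p3) OR NOT p3 AND p2) AND p4
= (NOT (p3 AND NOT p2 OR p3) OR NOT p3 AND p2) AND p4
= (NOT p3 OR NOT p3 AND p2) AND p4
= NOT p3 AND p4
This depends on p3, p4, so it is not a constant.

no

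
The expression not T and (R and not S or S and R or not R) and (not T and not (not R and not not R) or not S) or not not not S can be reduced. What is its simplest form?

not T or not S

not T and (R and not S or S and R or not R) and (not T and not (not R and not not R) or not S) or not not not S
= not T and (R or not R) and (not T and not (not R and not not R) or not S) or not not not S   [distribution]
= not T and (R or not R) and (not T and (R or not R) or not S) or not not not S   [De Morgan]
= not T and (R or not R) or not not not S   [absorption]
= not T or not not not S   [complement / identity]
= not T or not S   [double negation]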